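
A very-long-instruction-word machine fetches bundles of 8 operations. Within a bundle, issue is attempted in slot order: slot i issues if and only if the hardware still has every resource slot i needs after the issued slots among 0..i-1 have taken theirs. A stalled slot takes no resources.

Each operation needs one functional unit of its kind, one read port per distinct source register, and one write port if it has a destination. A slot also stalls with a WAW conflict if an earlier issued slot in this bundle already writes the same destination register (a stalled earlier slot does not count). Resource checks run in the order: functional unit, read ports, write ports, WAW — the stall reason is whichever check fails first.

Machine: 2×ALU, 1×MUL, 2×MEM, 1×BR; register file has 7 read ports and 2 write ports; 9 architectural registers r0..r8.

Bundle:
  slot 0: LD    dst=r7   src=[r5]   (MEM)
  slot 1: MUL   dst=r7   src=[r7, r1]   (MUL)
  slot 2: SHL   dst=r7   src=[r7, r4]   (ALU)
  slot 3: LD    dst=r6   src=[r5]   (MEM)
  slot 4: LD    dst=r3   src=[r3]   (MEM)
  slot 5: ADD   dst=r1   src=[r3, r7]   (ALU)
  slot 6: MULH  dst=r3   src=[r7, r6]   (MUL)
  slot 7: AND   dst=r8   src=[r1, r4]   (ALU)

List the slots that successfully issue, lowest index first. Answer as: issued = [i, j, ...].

issued = [0, 3]

#0 MEM src=r5 dispatched  <A:2 Mu:1 Ld:1 B:1 rd:6 wr:1>
#1 MUL src=r7,r1 held:WAW  <A:2 Mu:1 Ld:1 B:1 rd:6 wr:1>
#2 ALU src=r7,r4 held:WAW  <A:2 Mu:1 Ld:1 B:1 rd:6 wr:1>
#3 MEM src=r5 dispatched  <A:2 Mu:1 Ld:0 B:1 rd:5 wr:0>
#4 MEM src=r3 held:FU  <A:2 Mu:1 Ld:0 B:1 rd:5 wr:0>
#5 ALU src=r3,r7 held:WR_PORT  <A:2 Mu:1 Ld:0 B:1 rd:5 wr:0>
#6 MUL src=r7,r6 held:WR_PORT  <A:2 Mu:1 Ld:0 B:1 rd:5 wr:0>
#7 ALU src=r1,r4 held:WR_PORT  <A:2 Mu:1 Ld:0 B:1 rd:5 wr:0>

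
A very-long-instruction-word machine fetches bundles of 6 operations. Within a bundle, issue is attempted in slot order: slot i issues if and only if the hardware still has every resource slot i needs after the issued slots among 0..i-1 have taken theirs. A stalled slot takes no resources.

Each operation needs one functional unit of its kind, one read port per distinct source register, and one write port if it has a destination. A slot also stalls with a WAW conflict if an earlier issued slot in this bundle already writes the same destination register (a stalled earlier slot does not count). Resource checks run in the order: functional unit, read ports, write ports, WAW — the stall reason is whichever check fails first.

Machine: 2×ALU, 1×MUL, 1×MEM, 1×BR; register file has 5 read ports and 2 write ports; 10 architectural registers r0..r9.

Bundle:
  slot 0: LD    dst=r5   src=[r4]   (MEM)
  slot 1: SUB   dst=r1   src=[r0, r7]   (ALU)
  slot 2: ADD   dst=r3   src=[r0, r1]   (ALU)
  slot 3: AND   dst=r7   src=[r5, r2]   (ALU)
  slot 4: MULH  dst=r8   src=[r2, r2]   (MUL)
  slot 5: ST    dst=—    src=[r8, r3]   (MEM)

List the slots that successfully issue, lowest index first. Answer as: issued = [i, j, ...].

issued = [0, 1]

slot 0 (MEM): ISSUE — free A2,Mu1,Ld0,B1 rp4 wp1
slot 1 (ALU): ISSUE — free A1,Mu1,Ld0,B1 rp2 wp0
slot 2 (ALU): stall WR_PORT — free A1,Mu1,Ld0,B1 rp2 wp0
slot 3 (ALU): stall WR_PORT — free A1,Mu1,Ld0,B1 rp2 wp0
slot 4 (MUL): stall WR_PORT — free A1,Mu1,Ld0,B1 rp2 wp0
slot 5 (MEM): stall FU — free A1,Mu1,Ld0,B1 rp2 wp0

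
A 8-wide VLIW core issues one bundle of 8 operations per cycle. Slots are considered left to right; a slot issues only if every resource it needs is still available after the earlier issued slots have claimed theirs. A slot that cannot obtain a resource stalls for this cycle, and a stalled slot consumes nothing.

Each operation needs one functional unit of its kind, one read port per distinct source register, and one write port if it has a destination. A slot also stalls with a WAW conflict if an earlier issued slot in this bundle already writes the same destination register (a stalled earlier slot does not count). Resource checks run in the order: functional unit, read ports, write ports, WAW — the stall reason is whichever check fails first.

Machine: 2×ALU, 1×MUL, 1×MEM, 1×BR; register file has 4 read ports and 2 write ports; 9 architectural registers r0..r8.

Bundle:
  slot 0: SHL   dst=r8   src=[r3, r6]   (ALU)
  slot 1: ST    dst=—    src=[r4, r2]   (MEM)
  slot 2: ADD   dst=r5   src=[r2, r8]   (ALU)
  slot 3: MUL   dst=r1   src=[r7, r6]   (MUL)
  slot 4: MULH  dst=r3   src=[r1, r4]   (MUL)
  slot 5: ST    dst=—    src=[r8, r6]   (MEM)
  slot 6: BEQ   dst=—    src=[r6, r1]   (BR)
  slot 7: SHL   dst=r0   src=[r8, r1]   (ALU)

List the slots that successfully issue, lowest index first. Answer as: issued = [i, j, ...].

issued = [0, 1]

#0 ALU src=r3,r6 dispatched  <A:1 Mu:1 Ld:1 B:1 rd:2 wr:1>
#1 MEM src=r4,r2 dispatched  <A:1 Mu:1 Ld:0 B:1 rd:0 wr:1>
#2 ALU src=r2,r8 held:RD_PORT  <A:1 Mu:1 Ld:0 B:1 rd:0 wr:1>
#3 MUL src=r7,r6 held:RD_PORT  <A:1 Mu:1 Ld:0 B:1 rd:0 wr:1>
#4 MUL src=r1,r4 held:RD_PORT  <A:1 Mu:1 Ld:0 B:1 rd:0 wr:1>
#5 MEM src=r8,r6 held:FU  <A:1 Mu:1 Ld:0 B:1 rd:0 wr:1>
#6 BR src=r6,r1 held:RD_PORT  <A:1 Mu:1 Ld:0 B:1 rd:0 wr:1>
#7 ALU src=r8,r1 held:RD_PORT  <A:1 Mu:1 Ld:0 B:1 rd:0 wr:1>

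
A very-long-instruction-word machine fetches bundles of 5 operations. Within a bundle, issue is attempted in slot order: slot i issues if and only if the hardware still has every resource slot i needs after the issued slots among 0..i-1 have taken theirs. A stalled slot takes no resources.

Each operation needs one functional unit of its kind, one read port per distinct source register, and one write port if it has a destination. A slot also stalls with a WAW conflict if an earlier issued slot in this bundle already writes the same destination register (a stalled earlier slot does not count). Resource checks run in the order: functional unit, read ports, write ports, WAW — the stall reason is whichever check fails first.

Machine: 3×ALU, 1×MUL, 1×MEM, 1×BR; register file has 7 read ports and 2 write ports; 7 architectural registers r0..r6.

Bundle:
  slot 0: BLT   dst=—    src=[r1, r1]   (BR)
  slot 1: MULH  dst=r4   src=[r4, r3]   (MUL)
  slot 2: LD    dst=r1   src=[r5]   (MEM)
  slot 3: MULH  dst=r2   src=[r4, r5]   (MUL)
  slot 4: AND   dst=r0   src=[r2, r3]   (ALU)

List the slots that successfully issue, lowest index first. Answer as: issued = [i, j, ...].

issued = [0, 1, 2]

#0 BR src=r1,r1 dispatched  <A:3 Mu:1 Ld:1 B:0 rd:6 wr:2>
#1 MUL src=r4,r3 dispatched  <A:3 Mu:0 Ld:1 B:0 rd:4 wr:1>
#2 MEM src=r5 dispatched  <A:3 Mu:0 Ld:0 B:0 rd:3 wr:0>
#3 MUL src=r4,r5 held:FU  <A:3 Mu:0 Ld:0 B:0 rd:3 wr:0>
#4 ALU src=r2,r3 held:WR_PORT  <A:3 Mu:0 Ld:0 B:0 rd:3 wr:0>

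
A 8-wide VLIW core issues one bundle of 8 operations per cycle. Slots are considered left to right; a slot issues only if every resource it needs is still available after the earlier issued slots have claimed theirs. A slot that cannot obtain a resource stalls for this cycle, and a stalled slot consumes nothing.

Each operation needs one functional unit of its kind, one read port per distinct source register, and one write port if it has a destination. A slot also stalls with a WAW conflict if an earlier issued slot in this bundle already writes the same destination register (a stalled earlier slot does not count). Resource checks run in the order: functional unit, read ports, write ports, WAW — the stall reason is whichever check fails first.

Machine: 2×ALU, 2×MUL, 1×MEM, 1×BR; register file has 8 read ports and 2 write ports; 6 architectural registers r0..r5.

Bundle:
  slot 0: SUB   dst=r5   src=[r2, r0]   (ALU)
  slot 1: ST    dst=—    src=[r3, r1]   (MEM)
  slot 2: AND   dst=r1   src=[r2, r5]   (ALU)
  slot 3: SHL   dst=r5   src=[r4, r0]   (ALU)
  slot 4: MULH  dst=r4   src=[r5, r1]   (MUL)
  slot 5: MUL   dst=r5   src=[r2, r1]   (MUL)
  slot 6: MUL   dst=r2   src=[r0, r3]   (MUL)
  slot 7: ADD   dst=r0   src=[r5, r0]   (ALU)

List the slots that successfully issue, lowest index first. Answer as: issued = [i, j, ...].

issued = [0, 1, 2]

#0 ALU src=r2,r0 dispatched  <A:1 Mu:2 Ld:1 B:1 rd:6 wr:1>
#1 MEM src=r3,r1 dispatched  <A:1 Mu:2 Ld:0 B:1 rd:4 wr:1>
#2 ALU src=r2,r5 dispatched  <A:0 Mu:2 Ld:0 B:1 rd:2 wr:0>
#3 ALU src=r4,r0 held:FU  <A:0 Mu:2 Ld:0 B:1 rd:2 wr:0>
#4 MUL src=r5,r1 held:WR_PORT  <A:0 Mu:2 Ld:0 B:1 rd:2 wr:0>
#5 MUL src=r2,r1 held:WR_PORT  <A:0 Mu:2 Ld:0 B:1 rd:2 wr:0>
#6 MUL src=r0,r3 held:WR_PORT  <A:0 Mu:2 Ld:0 B:1 rd:2 wr:0>
#7 ALU src=r5,r0 held:FU  <A:0 Mu:2 Ld:0 B:1 rd:2 wr:0>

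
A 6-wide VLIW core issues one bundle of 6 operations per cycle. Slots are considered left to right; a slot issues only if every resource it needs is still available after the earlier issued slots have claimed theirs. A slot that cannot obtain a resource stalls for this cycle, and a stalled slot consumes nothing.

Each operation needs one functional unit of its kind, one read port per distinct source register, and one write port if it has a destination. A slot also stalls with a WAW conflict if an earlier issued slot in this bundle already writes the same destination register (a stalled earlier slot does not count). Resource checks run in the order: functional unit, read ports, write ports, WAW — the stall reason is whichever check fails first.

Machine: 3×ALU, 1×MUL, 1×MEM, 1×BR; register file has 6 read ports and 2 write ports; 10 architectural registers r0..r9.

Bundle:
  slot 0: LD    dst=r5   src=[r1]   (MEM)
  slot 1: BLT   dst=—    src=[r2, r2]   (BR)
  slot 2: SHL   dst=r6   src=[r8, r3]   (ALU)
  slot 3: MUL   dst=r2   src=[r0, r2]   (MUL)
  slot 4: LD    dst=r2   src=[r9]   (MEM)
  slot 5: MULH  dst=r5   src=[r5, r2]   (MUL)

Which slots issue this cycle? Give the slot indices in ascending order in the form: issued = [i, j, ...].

  0. MEM→r5 ⇒ go  {3A/1Mu/0Ld/1B | 5r 1w}
  1. BR ⇒ go  {3A/1Mu/0Ld/0B | 4r 1w}
  2. ALU→r6 ⇒ go  {2A/1Mu/0Ld/0B | 2r 0w}
  3. MUL→r2 ⇒ no(WR_PORT)  {2A/1Mu/0Ld/0B | 2r 0w}
  4. MEM→r2 ⇒ no(FU)  {2A/1Mu/0Ld/0B | 2r 0w}
  5. MUL→r5 ⇒ no(WR_PORT)  {2A/1Mu/0Ld/0B | 2r 0w}

issued = [0, 1, 2]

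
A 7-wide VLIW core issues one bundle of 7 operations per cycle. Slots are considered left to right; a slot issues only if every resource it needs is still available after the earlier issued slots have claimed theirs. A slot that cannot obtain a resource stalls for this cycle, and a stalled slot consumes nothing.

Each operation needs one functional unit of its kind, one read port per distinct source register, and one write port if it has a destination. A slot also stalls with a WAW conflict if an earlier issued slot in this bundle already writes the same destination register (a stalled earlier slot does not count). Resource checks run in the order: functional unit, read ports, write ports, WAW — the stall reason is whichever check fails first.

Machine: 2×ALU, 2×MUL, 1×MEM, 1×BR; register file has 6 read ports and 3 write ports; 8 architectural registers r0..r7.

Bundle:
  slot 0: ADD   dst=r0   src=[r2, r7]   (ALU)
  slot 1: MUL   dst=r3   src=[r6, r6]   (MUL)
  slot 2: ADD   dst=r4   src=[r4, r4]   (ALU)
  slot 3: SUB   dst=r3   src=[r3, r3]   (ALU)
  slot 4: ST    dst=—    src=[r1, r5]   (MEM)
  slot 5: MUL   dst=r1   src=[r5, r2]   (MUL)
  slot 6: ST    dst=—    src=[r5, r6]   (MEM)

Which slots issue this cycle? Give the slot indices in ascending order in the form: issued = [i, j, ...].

slot 0 (ALU): ISSUE — free A1,Mu2,Ld1,B1 rp4 wp2
slot 1 (MUL): ISSUE — free A1,Mu1,Ld1,B1 rp3 wp1
slot 2 (ALU): ISSUE — free A0,Mu1,Ld1,B1 rp2 wp0
slot 3 (ALU): stall FU — free A0,Mu1,Ld1,B1 rp2 wp0
slot 4 (MEM): ISSUE — free A0,Mu1,Ld0,B1 rp0 wp0
slot 5 (MUL): stall RD_PORT — free A0,Mu1,Ld0,B1 rp0 wp0
slot 6 (MEM): stall FU — free A0,Mu1,Ld0,B1 rp0 wp0

issued = [0, 1, 2, 4]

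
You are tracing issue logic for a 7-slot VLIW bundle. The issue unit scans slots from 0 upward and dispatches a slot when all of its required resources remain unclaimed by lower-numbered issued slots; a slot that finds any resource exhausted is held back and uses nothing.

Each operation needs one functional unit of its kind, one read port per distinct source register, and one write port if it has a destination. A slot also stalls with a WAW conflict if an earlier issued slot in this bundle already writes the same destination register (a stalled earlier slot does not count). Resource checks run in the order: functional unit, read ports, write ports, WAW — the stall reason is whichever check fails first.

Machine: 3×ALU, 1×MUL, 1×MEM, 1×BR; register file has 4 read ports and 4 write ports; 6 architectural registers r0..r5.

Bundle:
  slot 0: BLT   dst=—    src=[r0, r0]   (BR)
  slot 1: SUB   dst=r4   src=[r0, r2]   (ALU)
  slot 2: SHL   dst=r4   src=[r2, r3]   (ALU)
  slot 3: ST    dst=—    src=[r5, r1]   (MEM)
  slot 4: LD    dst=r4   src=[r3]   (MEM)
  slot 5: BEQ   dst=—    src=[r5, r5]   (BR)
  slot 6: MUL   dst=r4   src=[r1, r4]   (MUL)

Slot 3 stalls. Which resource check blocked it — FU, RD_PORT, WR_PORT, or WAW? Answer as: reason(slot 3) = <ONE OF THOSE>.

(0) want 1×BR +1rd +0wr — yes → AL3|MU1|ME1|BR0|rd3|wr4
(1) want 1×ALU +2rd +1wr — yes → AL2|MU1|ME1|BR0|rd1|wr3
(2) want 1×ALU +2rd +1wr — RD_PORT → AL2|MU1|ME1|BR0|rd1|wr3
(3) want 1×MEM +2rd +0wr — RD_PORT → AL2|MU1|ME1|BR0|rd1|wr3
(4) want 1×MEM +1rd +1wr — WAW → AL2|MU1|ME1|BR0|rd1|wr3
(5) want 1×BR +1rd +0wr — FU → AL2|MU1|ME1|BR0|rd1|wr3
(6) want 1×MUL +2rd +1wr — RD_PORT → AL2|MU1|ME1|BR0|rd1|wr3

reason(slot 3) = RD_PORT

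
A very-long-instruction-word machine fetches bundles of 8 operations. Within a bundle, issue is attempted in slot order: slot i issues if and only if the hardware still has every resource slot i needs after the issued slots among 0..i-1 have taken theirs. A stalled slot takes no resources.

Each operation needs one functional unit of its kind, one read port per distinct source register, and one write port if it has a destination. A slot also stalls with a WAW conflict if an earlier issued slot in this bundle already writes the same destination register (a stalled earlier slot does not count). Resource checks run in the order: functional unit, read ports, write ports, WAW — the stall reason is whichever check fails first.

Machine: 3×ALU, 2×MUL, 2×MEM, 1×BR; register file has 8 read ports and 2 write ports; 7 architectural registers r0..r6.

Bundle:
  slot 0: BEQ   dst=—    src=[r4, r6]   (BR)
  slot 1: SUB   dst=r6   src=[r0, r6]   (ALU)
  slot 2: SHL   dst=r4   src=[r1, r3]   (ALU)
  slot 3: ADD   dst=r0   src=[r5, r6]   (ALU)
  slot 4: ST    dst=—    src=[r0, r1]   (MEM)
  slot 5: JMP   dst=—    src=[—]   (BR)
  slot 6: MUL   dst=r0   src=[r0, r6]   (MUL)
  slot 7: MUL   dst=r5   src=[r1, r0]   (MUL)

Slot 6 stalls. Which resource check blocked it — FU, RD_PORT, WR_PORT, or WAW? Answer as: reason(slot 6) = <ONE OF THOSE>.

(0) want 1×BR +2rd +0wr — yes → AL3|MU2|ME2|BR0|rd6|wr2
(1) want 1×ALU +2rd +1wr — yes → AL2|MU2|ME2|BR0|rd4|wr1
(2) want 1×ALU +2rd +1wr — yes → AL1|MU2|ME2|BR0|rd2|wr0
(3) want 1×ALU +2rd +1wr — WR_PORT → AL1|MU2|ME2|BR0|rd2|wr0
(4) want 1×MEM +2rd +0wr — yes → AL1|MU2|ME1|BR0|rd0|wr0
(5) want 1×BR +0rd +0wr — FU → AL1|MU2|ME1|BR0|rd0|wr0
(6) want 1×MUL +2rd +1wr — RD_PORT → AL1|MU2|ME1|BR0|rd0|wr0
(7) want 1×MUL +2rd +1wr — RD_PORT → AL1|MU2|ME1|BR0|rd0|wr0

reason(slot 6) = RD_PORT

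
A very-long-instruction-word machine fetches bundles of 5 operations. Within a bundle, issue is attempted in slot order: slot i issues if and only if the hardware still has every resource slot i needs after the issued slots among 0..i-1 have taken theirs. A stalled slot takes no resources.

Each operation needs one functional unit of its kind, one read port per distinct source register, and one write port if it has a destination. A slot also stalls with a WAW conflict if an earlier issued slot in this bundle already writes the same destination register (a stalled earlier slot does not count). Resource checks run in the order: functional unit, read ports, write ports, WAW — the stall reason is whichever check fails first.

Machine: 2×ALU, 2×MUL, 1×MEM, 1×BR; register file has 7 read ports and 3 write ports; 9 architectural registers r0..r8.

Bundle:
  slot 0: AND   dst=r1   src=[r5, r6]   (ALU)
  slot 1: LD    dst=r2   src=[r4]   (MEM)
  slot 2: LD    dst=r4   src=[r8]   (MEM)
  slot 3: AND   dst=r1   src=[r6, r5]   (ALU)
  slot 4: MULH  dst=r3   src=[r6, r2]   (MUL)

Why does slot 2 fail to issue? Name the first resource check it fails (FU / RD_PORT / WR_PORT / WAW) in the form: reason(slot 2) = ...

[0] ALU needs rd=2 wr=1: ok; after: ALU=1 MUL=2 MEM=1 BR=1, R=5, W=2
[1] MEM needs rd=1 wr=1: ok; after: ALU=1 MUL=2 MEM=0 BR=1, R=4, W=1
[2] MEM needs rd=1 wr=1: FU; after: ALU=1 MUL=2 MEM=0 BR=1, R=4, W=1
[3] ALU needs rd=2 wr=1: WAW; after: ALU=1 MUL=2 MEM=0 BR=1, R=4, W=1
[4] MUL needs rd=2 wr=1: ok; after: ALU=1 MUL=1 MEM=0 BR=1, R=2, W=0

reason(slot 2) = FU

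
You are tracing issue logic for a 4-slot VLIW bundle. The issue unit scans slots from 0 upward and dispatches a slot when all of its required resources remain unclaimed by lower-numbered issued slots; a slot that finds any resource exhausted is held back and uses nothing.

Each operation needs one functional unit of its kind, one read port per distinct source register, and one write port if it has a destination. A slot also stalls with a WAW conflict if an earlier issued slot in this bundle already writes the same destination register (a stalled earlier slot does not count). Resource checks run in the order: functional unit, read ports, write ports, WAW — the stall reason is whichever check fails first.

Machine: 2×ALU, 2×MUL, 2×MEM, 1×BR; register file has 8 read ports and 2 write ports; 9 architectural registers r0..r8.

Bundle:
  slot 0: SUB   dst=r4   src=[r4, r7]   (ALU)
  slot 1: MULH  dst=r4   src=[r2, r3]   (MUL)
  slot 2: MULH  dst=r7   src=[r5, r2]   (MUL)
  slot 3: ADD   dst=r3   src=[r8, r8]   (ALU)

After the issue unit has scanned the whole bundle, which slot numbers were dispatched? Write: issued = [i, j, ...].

issued = [0, 2]

  0. ALU→r4 ⇒ go  {1A/2Mu/2Ld/1B | 6r 1w}
  1. MUL→r4 ⇒ no(WAW)  {1A/2Mu/2Ld/1B | 6r 1w}
  2. MUL→r7 ⇒ go  {1A/1Mu/2Ld/1B | 4r 0w}
  3. ALU→r3 ⇒ no(WR_PORT)  {1A/1Mu/2Ld/1B | 4r 0w}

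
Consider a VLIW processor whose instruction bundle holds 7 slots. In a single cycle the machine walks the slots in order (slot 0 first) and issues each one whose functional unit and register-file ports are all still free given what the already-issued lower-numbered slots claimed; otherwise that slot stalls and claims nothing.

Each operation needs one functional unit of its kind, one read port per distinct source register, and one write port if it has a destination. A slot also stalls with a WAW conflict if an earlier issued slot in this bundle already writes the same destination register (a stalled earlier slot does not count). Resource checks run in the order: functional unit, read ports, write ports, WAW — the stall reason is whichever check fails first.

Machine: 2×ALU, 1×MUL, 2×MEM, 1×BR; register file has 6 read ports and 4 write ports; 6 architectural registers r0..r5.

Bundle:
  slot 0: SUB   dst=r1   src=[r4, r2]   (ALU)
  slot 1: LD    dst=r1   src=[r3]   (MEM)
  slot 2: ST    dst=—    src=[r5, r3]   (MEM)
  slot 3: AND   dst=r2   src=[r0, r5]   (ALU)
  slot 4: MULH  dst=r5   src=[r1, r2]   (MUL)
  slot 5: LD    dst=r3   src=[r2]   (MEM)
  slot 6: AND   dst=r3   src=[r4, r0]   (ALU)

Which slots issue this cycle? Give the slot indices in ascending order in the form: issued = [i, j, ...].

issued = [0, 2, 3]

slot 0 (ALU): ISSUE — free A1,Mu1,Ld2,B1 rp4 wp3
slot 1 (MEM): stall WAW — free A1,Mu1,Ld2,B1 rp4 wp3
slot 2 (MEM): ISSUE — free A1,Mu1,Ld1,B1 rp2 wp3
slot 3 (ALU): ISSUE — free A0,Mu1,Ld1,B1 rp0 wp2
slot 4 (MUL): stall RD_PORT — free A0,Mu1,Ld1,B1 rp0 wp2
slot 5 (MEM): stall RD_PORT — free A0,Mu1,Ld1,B1 rp0 wp2
slot 6 (ALU): stall FU — free A0,Mu1,Ld1,B1 rp0 wp2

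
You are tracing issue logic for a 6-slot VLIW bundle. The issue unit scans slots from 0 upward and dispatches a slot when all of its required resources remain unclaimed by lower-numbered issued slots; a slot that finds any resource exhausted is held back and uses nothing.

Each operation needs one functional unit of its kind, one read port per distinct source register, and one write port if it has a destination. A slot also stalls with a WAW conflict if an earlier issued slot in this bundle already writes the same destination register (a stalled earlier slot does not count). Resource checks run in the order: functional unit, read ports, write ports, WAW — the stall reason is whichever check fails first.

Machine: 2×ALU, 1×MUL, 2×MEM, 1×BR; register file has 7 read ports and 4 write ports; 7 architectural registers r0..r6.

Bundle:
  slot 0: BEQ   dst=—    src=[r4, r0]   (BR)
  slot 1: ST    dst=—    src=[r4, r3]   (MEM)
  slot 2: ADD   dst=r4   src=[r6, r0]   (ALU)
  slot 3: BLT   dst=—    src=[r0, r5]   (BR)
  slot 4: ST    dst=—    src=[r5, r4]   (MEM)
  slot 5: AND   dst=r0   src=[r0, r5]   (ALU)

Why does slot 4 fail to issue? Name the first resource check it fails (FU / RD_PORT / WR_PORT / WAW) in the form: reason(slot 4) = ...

#0 BR src=r4,r0 dispatched  <A:2 Mu:1 Ld:2 B:0 rd:5 wr:4>
#1 MEM src=r4,r3 dispatched  <A:2 Mu:1 Ld:1 B:0 rd:3 wr:4>
#2 ALU src=r6,r0 dispatched  <A:1 Mu:1 Ld:1 B:0 rd:1 wr:3>
#3 BR src=r0,r5 held:FU  <A:1 Mu:1 Ld:1 B:0 rd:1 wr:3>
#4 MEM src=r5,r4 held:RD_PORT  <A:1 Mu:1 Ld:1 B:0 rd:1 wr:3>
#5 ALU src=r0,r5 held:RD_PORT  <A:1 Mu:1 Ld:1 B:0 rd:1 wr:3>

reason(slot 4) = RD_PORT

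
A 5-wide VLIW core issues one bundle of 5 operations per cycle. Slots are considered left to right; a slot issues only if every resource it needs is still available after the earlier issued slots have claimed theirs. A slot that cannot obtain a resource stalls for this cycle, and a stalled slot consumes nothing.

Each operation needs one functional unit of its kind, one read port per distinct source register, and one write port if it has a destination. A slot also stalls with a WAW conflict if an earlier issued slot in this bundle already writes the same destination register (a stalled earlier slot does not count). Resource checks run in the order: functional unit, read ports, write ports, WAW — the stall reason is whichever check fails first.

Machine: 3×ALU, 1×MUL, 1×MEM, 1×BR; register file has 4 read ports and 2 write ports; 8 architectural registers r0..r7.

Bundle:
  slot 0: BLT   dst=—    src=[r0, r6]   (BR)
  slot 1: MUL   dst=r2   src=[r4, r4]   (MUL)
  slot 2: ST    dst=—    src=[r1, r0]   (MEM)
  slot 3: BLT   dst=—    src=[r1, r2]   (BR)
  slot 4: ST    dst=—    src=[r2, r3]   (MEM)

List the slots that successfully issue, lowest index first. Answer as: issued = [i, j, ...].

issued = [0, 1]

[0] BR needs rd=2 wr=0: ok; after: ALU=3 MUL=1 MEM=1 BR=0, R=2, W=2
[1] MUL needs rd=1 wr=1: ok; after: ALU=3 MUL=0 MEM=1 BR=0, R=1, W=1
[2] MEM needs rd=2 wr=0: RD_PORT; after: ALU=3 MUL=0 MEM=1 BR=0, R=1, W=1
[3] BR needs rd=2 wr=0: FU; after: ALU=3 MUL=0 MEM=1 BR=0, R=1, W=1
[4] MEM needs rd=2 wr=0: RD_PORT; after: ALU=3 MUL=0 MEM=1 BR=0, R=1, W=1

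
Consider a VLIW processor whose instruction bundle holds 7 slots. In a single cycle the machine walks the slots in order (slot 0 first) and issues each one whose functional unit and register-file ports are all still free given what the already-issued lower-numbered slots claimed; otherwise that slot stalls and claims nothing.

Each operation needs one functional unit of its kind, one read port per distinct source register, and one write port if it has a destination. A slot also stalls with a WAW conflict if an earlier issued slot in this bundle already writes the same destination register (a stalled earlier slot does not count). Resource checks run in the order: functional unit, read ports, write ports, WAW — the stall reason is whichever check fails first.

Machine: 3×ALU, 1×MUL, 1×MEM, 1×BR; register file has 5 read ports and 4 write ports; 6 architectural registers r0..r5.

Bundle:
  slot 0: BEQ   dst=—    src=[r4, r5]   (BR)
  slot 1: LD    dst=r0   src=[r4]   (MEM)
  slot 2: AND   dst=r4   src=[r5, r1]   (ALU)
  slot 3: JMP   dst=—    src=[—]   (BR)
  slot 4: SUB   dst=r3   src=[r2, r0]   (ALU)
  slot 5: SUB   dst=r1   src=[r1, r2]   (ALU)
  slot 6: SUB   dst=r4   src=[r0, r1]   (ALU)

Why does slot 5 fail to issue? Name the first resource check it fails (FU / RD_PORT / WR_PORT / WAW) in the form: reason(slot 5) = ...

reason(slot 5) = RD_PORT

slot 0 (BR): ISSUE — free A3,Mu1,Ld1,B0 rp3 wp4
slot 1 (MEM): ISSUE — free A3,Mu1,Ld0,B0 rp2 wp3
slot 2 (ALU): ISSUE — free A2,Mu1,Ld0,B0 rp0 wp2
slot 3 (BR): stall FU — free A2,Mu1,Ld0,B0 rp0 wp2
slot 4 (ALU): stall RD_PORT — free A2,Mu1,Ld0,B0 rp0 wp2
slot 5 (ALU): stall RD_PORT — free A2,Mu1,Ld0,B0 rp0 wp2
slot 6 (ALU): stall RD_PORT — free A2,Mu1,Ld0,B0 rp0 wp2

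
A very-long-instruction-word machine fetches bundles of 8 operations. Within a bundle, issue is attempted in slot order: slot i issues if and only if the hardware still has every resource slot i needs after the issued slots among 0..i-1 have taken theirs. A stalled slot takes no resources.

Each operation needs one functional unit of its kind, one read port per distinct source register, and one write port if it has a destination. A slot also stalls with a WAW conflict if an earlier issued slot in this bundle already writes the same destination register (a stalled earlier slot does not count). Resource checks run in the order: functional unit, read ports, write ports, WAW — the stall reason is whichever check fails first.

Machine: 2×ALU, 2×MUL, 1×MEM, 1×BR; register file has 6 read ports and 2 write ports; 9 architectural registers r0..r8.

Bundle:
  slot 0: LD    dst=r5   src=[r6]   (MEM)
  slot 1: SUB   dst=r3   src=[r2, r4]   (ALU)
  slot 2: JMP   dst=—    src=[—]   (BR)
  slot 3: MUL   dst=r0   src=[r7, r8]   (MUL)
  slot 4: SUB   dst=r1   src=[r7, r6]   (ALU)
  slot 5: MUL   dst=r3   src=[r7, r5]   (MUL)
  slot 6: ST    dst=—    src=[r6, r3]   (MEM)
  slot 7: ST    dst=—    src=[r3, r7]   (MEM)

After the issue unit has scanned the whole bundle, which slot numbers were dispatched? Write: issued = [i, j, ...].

(0) want 1×MEM +1rd +1wr — yes → AL2|MU2|ME0|BR1|rd5|wr1
(1) want 1×ALU +2rd +1wr — yes → AL1|MU2|ME0|BR1|rd3|wr0
(2) want 1×BR +0rd +0wr — yes → AL1|MU2|ME0|BR0|rd3|wr0
(3) want 1×MUL +2rd +1wr — WR_PORT → AL1|MU2|ME0|BR0|rd3|wr0
(4) want 1×ALU +2rd +1wr — WR_PORT → AL1|MU2|ME0|BR0|rd3|wr0
(5) want 1×MUL +2rd +1wr — WR_PORT → AL1|MU2|ME0|BR0|rd3|wr0
(6) want 1×MEM +2rd +0wr — FU → AL1|MU2|ME0|BR0|rd3|wr0
(7) want 1×MEM +2rd +0wr — FU → AL1|MU2|ME0|BR0|rd3|wr0

issued = [0, 1, 2]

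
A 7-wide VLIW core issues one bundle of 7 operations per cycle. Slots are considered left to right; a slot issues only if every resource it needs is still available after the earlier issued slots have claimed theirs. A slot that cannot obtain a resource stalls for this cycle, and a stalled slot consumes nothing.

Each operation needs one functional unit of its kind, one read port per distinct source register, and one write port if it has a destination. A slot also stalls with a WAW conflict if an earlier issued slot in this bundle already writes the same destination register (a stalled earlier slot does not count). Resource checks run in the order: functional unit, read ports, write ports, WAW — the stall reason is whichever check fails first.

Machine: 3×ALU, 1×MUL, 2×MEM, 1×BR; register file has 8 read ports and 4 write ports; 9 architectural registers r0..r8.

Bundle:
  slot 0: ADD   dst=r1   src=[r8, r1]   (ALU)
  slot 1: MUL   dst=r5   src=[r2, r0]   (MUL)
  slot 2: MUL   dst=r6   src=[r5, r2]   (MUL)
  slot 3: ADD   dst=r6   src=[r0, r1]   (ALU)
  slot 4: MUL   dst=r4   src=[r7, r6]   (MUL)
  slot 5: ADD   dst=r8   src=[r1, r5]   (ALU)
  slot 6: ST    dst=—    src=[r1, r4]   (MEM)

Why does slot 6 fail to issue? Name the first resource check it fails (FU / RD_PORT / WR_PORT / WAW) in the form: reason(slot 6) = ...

reason(slot 6) = RD_PORT

(0) want 1×ALU +2rd +1wr — yes → AL2|MU1|ME2|BR1|rd6|wr3
(1) want 1×MUL +2rd +1wr — yes → AL2|MU0|ME2|BR1|rd4|wr2
(2) want 1×MUL +2rd +1wr — FU → AL2|MU0|ME2|BR1|rd4|wr2
(3) want 1×ALU +2rd +1wr — yes → AL1|MU0|ME2|BR1|rd2|wr1
(4) want 1×MUL +2rd +1wr — FU → AL1|MU0|ME2|BR1|rd2|wr1
(5) want 1×ALU +2rd +1wr — yes → AL0|MU0|ME2|BR1|rd0|wr0
(6) want 1×MEM +2rd +0wr — RD_PORT → AL0|MU0|ME2|BR1|rd0|wr0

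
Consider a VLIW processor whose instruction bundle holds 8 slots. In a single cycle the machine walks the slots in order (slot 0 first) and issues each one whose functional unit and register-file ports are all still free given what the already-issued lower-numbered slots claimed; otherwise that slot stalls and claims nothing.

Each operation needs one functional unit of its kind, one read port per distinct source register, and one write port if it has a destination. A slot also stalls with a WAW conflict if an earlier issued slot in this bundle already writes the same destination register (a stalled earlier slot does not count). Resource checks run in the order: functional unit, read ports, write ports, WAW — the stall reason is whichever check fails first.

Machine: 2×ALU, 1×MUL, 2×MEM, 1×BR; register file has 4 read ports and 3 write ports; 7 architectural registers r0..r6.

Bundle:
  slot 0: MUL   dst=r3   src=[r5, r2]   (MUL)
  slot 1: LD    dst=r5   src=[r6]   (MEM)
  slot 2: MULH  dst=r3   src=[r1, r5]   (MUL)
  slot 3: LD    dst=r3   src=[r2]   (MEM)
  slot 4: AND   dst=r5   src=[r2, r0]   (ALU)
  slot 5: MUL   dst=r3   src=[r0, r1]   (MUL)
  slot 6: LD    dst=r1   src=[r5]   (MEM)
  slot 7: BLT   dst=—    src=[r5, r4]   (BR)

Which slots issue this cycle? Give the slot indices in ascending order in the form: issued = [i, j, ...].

#0 MUL src=r5,r2 dispatched  <A:2 Mu:0 Ld:2 B:1 rd:2 wr:2>
#1 MEM src=r6 dispatched  <A:2 Mu:0 Ld:1 B:1 rd:1 wr:1>
#2 MUL src=r1,r5 held:FU  <A:2 Mu:0 Ld:1 B:1 rd:1 wr:1>
#3 MEM src=r2 held:WAW  <A:2 Mu:0 Ld:1 B:1 rd:1 wr:1>
#4 ALU src=r2,r0 held:RD_PORT  <A:2 Mu:0 Ld:1 B:1 rd:1 wr:1>
#5 MUL src=r0,r1 held:FU  <A:2 Mu:0 Ld:1 B:1 rd:1 wr:1>
#6 MEM src=r5 dispatched  <A:2 Mu:0 Ld:0 B:1 rd:0 wr:0>
#7 BR src=r5,r4 held:RD_PORT  <A:2 Mu:0 Ld:0 B:1 rd:0 wr:0>

issued = [0, 1, 6]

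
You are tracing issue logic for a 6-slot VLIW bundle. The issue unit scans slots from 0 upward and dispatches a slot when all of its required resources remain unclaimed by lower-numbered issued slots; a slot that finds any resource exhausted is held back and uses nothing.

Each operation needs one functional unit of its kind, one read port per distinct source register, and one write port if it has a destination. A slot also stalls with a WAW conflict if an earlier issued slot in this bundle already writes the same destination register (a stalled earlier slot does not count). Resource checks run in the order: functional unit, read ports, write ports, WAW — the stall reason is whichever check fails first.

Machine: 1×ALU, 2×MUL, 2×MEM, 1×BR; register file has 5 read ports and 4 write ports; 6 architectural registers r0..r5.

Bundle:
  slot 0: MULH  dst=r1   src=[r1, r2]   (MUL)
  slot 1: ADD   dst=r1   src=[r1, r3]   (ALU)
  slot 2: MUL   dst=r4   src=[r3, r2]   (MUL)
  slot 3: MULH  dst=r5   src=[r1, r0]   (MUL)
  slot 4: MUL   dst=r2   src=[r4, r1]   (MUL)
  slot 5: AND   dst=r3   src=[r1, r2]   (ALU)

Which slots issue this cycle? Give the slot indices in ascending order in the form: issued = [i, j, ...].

issued = [0, 2]

slot 0 (MUL): ISSUE — free A1,Mu1,Ld2,B1 rp3 wp3
slot 1 (ALU): stall WAW — free A1,Mu1,Ld2,B1 rp3 wp3
slot 2 (MUL): ISSUE — free A1,Mu0,Ld2,B1 rp1 wp2
slot 3 (MUL): stall FU — free A1,Mu0,Ld2,B1 rp1 wp2
slot 4 (MUL): stall FU — free A1,Mu0,Ld2,B1 rp1 wp2
slot 5 (ALU): stall RD_PORT — free A1,Mu0,Ld2,B1 rp1 wp2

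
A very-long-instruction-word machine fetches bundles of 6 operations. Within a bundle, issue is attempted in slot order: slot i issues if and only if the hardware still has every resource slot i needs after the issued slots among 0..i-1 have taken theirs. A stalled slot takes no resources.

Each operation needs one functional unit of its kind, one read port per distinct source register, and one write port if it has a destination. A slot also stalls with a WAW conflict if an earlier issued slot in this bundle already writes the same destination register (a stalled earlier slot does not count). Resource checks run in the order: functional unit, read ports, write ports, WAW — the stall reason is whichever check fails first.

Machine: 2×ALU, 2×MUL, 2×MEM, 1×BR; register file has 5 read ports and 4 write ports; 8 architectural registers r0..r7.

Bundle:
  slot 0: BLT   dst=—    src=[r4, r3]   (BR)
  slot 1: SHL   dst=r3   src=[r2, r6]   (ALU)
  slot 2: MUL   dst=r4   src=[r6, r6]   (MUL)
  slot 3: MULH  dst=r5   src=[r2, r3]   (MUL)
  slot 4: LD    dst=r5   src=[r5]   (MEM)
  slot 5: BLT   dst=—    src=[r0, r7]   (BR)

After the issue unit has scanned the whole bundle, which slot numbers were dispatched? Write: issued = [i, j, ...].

issued = [0, 1, 2]

(0) want 1×BR +2rd +0wr — yes → AL2|MU2|ME2|BR0|rd3|wr4
(1) want 1×ALU +2rd +1wr — yes → AL1|MU2|ME2|BR0|rd1|wr3
(2) want 1×MUL +1rd +1wr — yes → AL1|MU1|ME2|BR0|rd0|wr2
(3) want 1×MUL +2rd +1wr — RD_PORT → AL1|MU1|ME2|BR0|rd0|wr2
(4) want 1×MEM +1rd +1wr — RD_PORT → AL1|MU1|ME2|BR0|rd0|wr2
(5) want 1×BR +2rd +0wr — FU → AL1|MU1|ME2|BR0|rd0|wr2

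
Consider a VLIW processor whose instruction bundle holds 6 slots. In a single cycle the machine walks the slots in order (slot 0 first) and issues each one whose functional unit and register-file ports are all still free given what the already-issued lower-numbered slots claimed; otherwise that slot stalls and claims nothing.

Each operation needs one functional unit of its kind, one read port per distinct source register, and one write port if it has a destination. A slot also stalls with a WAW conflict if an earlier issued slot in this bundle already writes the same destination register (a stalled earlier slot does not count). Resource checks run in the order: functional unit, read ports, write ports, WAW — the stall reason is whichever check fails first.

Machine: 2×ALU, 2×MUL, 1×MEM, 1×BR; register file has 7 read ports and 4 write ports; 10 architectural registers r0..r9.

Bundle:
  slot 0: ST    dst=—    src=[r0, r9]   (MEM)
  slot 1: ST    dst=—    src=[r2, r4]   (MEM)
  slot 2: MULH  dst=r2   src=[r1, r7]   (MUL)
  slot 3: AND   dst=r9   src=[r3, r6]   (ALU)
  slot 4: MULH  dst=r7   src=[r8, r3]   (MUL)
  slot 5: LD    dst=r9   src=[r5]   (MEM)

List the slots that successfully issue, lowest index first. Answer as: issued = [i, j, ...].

issued = [0, 2, 3]

[0] MEM needs rd=2 wr=0: ok; after: ALU=2 MUL=2 MEM=0 BR=1, R=5, W=4
[1] MEM needs rd=2 wr=0: FU; after: ALU=2 MUL=2 MEM=0 BR=1, R=5, W=4
[2] MUL needs rd=2 wr=1: ok; after: ALU=2 MUL=1 MEM=0 BR=1, R=3, W=3
[3] ALU needs rd=2 wr=1: ok; after: ALU=1 MUL=1 MEM=0 BR=1, R=1, W=2
[4] MUL needs rd=2 wr=1: RD_PORT; after: ALU=1 MUL=1 MEM=0 BR=1, R=1, W=2
[5] MEM needs rd=1 wr=1: FU; after: ALU=1 MUL=1 MEM=0 BR=1, R=1, W=2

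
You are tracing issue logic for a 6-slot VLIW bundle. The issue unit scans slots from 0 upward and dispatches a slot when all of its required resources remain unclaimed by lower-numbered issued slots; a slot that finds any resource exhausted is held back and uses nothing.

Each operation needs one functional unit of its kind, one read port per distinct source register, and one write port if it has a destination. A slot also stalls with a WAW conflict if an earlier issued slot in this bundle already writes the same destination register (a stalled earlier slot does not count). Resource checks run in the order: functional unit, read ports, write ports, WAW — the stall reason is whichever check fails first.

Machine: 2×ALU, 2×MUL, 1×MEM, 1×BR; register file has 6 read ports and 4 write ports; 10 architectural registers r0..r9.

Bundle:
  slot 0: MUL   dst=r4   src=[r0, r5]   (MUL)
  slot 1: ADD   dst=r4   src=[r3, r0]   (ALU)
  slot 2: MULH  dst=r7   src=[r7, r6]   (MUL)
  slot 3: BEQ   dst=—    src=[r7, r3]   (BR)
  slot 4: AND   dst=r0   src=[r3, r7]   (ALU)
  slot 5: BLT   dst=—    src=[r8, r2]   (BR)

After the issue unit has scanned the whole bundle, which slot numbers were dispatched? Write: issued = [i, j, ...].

issued = [0, 2, 3]

[0] MUL needs rd=2 wr=1: ok; after: ALU=2 MUL=1 MEM=1 BR=1, R=4, W=3
[1] ALU needs rd=2 wr=1: WAW; after: ALU=2 MUL=1 MEM=1 BR=1, R=4, W=3
[2] MUL needs rd=2 wr=1: ok; after: ALU=2 MUL=0 MEM=1 BR=1, R=2, W=2
[3] BR needs rd=2 wr=0: ok; after: ALU=2 MUL=0 MEM=1 BR=0, R=0, W=2
[4] ALU needs rd=2 wr=1: RD_PORT; after: ALU=2 MUL=0 MEM=1 BR=0, R=0, W=2
[5] BR needs rd=2 wr=0: FU; after: ALU=2 MUL=0 MEM=1 BR=0, R=0, W=2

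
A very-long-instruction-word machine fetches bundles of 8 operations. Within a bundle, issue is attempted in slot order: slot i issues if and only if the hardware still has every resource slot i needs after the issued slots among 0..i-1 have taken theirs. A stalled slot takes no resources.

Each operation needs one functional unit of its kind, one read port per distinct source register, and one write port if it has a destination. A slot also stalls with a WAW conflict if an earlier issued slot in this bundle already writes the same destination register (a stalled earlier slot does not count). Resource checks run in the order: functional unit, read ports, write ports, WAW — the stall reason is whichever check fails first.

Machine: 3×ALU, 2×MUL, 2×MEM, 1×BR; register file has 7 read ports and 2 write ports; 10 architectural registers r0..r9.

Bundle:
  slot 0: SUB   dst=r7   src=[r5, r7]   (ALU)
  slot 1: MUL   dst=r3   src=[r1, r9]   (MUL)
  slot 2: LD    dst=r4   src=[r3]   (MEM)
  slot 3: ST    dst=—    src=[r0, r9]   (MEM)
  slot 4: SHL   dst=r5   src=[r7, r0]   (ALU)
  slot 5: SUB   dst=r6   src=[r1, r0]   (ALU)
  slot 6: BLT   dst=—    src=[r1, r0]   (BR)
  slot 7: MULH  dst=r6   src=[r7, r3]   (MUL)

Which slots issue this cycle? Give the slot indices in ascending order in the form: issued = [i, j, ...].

slot 0 (ALU): ISSUE — free A2,Mu2,Ld2,B1 rp5 wp1
slot 1 (MUL): ISSUE — free A2,Mu1,Ld2,B1 rp3 wp0
slot 2 (MEM): stall WR_PORT — free A2,Mu1,Ld2,B1 rp3 wp0
slot 3 (MEM): ISSUE — free A2,Mu1,Ld1,B1 rp1 wp0
slot 4 (ALU): stall RD_PORT — free A2,Mu1,Ld1,B1 rp1 wp0
slot 5 (ALU): stall RD_PORT — free A2,Mu1,Ld1,B1 rp1 wp0
slot 6 (BR): stall RD_PORT — free A2,Mu1,Ld1,B1 rp1 wp0
slot 7 (MUL): stall RD_PORT — free A2,Mu1,Ld1,B1 rp1 wp0

issued = [0, 1, 3]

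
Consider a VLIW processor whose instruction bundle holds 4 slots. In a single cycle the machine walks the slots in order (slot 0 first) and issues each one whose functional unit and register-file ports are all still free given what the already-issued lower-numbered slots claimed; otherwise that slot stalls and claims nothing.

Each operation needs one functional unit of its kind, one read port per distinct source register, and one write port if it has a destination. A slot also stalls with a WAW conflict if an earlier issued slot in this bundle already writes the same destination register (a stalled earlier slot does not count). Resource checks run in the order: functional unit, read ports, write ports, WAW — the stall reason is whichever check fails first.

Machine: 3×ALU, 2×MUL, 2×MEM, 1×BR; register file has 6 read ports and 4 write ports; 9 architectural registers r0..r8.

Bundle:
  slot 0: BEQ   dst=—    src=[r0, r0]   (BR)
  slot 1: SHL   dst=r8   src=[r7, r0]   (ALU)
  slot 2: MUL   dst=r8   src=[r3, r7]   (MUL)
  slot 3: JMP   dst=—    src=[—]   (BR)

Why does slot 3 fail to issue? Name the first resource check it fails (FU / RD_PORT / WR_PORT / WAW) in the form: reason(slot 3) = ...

reason(slot 3) = FU

[0] BR needs rd=1 wr=0: ok; after: ALU=3 MUL=2 MEM=2 BR=0, R=5, W=4
[1] ALU needs rd=2 wr=1: ok; after: ALU=2 MUL=2 MEM=2 BR=0, R=3, W=3
[2] MUL needs rd=2 wr=1: WAW; after: ALU=2 MUL=2 MEM=2 BR=0, R=3, W=3
[3] BR needs rd=0 wr=0: FU; after: ALU=2 MUL=2 MEM=2 BR=0, R=3, W=3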